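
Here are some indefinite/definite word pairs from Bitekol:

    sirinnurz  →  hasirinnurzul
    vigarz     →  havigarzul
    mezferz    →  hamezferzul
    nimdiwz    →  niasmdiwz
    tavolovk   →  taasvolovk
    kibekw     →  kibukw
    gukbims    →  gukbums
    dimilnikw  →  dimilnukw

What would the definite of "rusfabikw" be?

rusfabukw

sirinnurz and nimdiwz both end in -z yet inflect differently (hasirinnurzul, niasmdiwz), so the final letter is not what conditions the rule; the second-to-last letter is.
"rusfabikw" has second-to-last letter 'k'. The stems whose second-to-last letter is 'k' (kibekw → kibukw, dimilnikw → dimilnukw) change the last vowel to 'u'.
So rusfabikw → rusfabukw.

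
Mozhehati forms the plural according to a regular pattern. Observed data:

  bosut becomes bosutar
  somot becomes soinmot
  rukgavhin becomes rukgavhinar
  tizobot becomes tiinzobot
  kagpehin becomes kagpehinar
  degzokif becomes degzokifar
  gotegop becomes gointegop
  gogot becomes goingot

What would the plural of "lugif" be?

"lugif" has last vowel 'i'. The stems whose last vowel is 'i' (kagpehin → kagpehinar, rukgavhin → rukgavhinar, degzokif → degzokifar) add -ar.
The other pattern: stems whose last vowel is 'o' insert -in- after the first vowel.
So lugif → lugifar.

lugifar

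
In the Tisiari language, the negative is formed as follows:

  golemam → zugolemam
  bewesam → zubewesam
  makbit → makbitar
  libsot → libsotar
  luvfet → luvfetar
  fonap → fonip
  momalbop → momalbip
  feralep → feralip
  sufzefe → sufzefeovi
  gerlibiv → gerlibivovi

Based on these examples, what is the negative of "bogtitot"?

bogtitotar

golemam and fonap both have last vowel 'a' yet inflect differently (zugolemam, fonip), so the last vowel is not what conditions the rule; the final letter is.
"bogtitot" ends in -t. The stems ending in -t (makbit → makbitar, libsot → libsotar, luvfet → luvfetar) add -ar.
So bogtitot → bogtitotar.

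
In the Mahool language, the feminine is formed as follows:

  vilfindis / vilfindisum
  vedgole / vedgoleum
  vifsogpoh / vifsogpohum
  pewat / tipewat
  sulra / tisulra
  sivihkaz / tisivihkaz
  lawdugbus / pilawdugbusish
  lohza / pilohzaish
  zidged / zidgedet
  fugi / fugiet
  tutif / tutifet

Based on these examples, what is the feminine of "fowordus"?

foworduset

vilfindis and lawdugbus both end in -s yet inflect differently (vilfindisum, pilawdugbusish), so the final letter is not what conditions the rule; the first letter is.
"fowordus" begins with f-. The one such stem in the data (fugi → fugiet) adds -et, so the same rule applies.
So fowordus → foworduset.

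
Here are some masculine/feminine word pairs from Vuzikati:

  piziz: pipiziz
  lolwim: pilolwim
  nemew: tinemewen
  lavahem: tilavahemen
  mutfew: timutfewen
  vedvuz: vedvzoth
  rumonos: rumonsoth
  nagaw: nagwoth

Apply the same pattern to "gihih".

lolwim and lavahem both end in -m yet inflect differently (pilolwim, tilavahemen), so the final letter is not what conditions the rule; the last vowel is.
"gihih" has last vowel 'i'. The stems whose last vowel is 'i' (piziz → pipiziz, lolwim → pilolwim) add the prefix pi-.
So gihih → pigihih.

pigihih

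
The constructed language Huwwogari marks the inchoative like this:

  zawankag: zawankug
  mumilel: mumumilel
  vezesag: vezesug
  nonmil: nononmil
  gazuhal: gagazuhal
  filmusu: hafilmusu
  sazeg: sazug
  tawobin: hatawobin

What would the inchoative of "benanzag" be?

benanzug

sazeg and mumilel both have last vowel 'e' yet inflect differently (sazug, mumumilel), so the last vowel is not what conditions the rule; the final letter is.
"benanzag" ends in -g. The stems ending in -g (vezesag → vezesug, zawankag → zawankug, sazeg → sazug) change the last vowel to 'u'.
So benanzag → benanzug.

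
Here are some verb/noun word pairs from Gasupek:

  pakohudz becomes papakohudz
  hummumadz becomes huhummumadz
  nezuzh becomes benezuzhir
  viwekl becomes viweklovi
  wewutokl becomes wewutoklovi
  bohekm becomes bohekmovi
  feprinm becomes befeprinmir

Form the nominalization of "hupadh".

bohekm and feprinm both end in -m yet inflect differently (bohekmovi, befeprinmir), so the final letter is not what conditions the rule; the second-to-last letter is.
"hupadh" has second-to-last letter 'd'. The stems whose second-to-last letter is 'd' (hummumadz → huhummumadz, pakohudz → papakohudz) repeat the first consonant+vowel as a prefix.
The other patterns: stems whose second-to-last letter is 'k' add -ovi; stems whose second-to-last letter is 'n' or 'z' add be- … -ir around the stem.
So hupadh → huhupadh.

huhupadh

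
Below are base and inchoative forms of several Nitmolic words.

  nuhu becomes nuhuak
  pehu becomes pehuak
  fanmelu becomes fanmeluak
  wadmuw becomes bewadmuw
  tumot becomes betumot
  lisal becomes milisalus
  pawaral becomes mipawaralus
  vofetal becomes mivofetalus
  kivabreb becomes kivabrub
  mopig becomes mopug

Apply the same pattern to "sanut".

besanut

nuhu and wadmuw both have last vowel 'u' yet inflect differently (nuhuak, bewadmuw), so the last vowel is not what conditions the rule; the final letter is.
"sanut" ends in -t. The one such stem in the data (tumot → betumot) adds the prefix be-, so the same rule applies.
So sanut → besanut.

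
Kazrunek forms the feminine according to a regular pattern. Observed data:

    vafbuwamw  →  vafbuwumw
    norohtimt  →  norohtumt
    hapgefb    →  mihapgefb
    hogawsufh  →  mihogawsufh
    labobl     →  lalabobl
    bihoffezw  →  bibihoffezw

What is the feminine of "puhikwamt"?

puhikwumt

vafbuwamw and bihoffezw both end in -w yet inflect differently (vafbuwumw, bibihoffezw), so the final letter is not what conditions the rule; the second-to-last letter is.
"puhikwamt" has second-to-last letter 'm'. The stems whose second-to-last letter is 'm' (vafbuwamw → vafbuwumw, norohtimt → norohtumt) change the last vowel to 'u'.
So puhikwamt → puhikwumt.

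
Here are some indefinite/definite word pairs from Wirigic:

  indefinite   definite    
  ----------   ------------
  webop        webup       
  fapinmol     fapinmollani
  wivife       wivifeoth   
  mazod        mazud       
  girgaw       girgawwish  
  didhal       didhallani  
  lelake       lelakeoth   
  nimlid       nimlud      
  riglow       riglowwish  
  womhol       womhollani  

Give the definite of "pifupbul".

pifupbullani

"pifupbul" ends in -l. The stems ending in -l (didhal → didhallani, womhol → womhollani, fapinmol → fapinmollani) double the final consonant and add -ani.
The other patterns: stems ending in -w double the final consonant and add -ish; stems ending in -e add -oth; stems ending in -d or -p change the last vowel to 'u'.
So pifupbul → pifupbullani.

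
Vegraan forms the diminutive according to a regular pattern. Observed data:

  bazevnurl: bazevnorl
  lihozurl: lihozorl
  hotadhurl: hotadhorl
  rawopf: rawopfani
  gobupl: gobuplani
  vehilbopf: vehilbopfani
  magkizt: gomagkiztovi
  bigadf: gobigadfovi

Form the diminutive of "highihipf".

bazevnurl and gobupl both end in -l yet inflect differently (bazevnorl, gobuplani), so the final letter is not what conditions the rule; the second-to-last letter is.
"highihipf" has second-to-last letter 'p'. The stems whose second-to-last letter is 'p' (rawopf → rawopfani, gobupl → gobuplani, vehilbopf → vehilbopfani) add -ani.
The other patterns: stems whose second-to-last letter is 'r' change the last vowel to 'o'; stems whose second-to-last letter is 'd' or 'z' add go- … -ovi around the stem.
So highihipf → highihipfani.

highihipfani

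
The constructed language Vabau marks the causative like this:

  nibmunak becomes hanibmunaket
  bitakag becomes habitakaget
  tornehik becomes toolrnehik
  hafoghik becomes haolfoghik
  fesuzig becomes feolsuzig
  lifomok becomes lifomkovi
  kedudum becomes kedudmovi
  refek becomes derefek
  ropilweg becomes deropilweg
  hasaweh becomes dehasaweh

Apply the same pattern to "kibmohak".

nibmunak and tornehik both end in -k yet inflect differently (hanibmunaket, toolrnehik), so the final letter is not what conditions the rule; the last vowel is.
"kibmohak" has last vowel 'a'. The stems whose last vowel is 'a' (nibmunak → hanibmunaket, bitakag → habitakaget) add ha- … -et around the stem.
The other patterns: stems whose last vowel is 'i' insert -ol- after the first vowel; stems whose last vowel is 'o' or 'u' delete the last vowel and add -ovi; stems whose last vowel is 'e' add the prefix de-.
So kibmohak → hakibmohaket.

hakibmohaket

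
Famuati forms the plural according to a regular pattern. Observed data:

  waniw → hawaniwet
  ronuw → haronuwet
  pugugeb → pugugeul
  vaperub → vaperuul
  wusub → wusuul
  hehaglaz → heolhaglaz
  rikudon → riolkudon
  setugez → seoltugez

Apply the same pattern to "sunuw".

ronuw and vaperub both have last vowel 'u' yet inflect differently (haronuwet, vaperuul), so the last vowel is not what conditions the rule; the final letter is.
"sunuw" ends in -w. The stems ending in -w (waniw → hawaniwet, ronuw → haronuwet) add ha- … -et around the stem.
So sunuw → hasunuwet.

hasunuwet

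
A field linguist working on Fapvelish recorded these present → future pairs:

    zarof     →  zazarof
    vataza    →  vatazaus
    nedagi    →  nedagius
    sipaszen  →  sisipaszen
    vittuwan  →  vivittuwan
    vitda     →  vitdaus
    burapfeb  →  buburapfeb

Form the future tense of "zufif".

zuzufif

vataza and vittuwan both have last vowel 'a' yet inflect differently (vatazaus, vivittuwan), so the last vowel is not what conditions the rule; whether the stem ends in a vowel or a consonant is.
"zufif" ends in a consonant. The stems ending in a consonant (burapfeb → buburapfeb, zarof → zazarof, vittuwan → vivittuwan) repeat the first consonant+vowel as a prefix.
The other pattern: stems ending in a vowel add -us.
So zufif → zuzufif.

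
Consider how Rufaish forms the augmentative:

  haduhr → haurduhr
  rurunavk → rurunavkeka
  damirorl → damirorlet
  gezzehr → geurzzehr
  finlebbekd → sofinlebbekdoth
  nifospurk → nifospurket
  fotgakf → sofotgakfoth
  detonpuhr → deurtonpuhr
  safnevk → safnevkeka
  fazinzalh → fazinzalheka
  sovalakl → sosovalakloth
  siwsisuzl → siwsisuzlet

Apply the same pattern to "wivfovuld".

"wivfovuld" has second-to-last letter 'l'. The one such stem in the data (fazinzalh → fazinzalheka) adds -eka, so the same rule applies.
The other patterns: stems whose second-to-last letter is 'h' insert -ur- after the first vowel; stems whose second-to-last letter is 'k' add so- … -oth around the stem; stems whose second-to-last letter is 'r' or 'z' add -et.
So wivfovuld → wivfovuldeka.

wivfovuldeka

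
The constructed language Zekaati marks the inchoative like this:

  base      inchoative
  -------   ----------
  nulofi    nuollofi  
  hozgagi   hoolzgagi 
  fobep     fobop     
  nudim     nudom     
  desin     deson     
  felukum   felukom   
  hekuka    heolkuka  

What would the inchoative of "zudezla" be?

zuoldezla

nudim and nulofi both have last vowel 'i' yet inflect differently (nudom, nuollofi), so the last vowel is not what conditions the rule; whether the stem ends in a vowel or a consonant is.
"zudezla" ends in a vowel. The stems ending in a vowel (nulofi → nuollofi, hozgagi → hoolzgagi, hekuka → heolkuka) insert -ol- after the first vowel.
The other pattern: stems ending in a consonant change the last vowel to 'o'.
So zudezla → zuoldezla.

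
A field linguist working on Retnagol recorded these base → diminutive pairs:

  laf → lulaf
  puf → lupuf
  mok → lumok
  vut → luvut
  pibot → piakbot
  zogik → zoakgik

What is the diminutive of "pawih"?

paakwih

vut and pibot both end in -t yet inflect differently (luvut, piakbot), so the final letter is not what conditions the rule; the number of vowels is.
"pawih" has 2 vowels. The stems with 2 vowels (pibot → piakbot, zogik → zoakgik) insert -ak- after the first vowel.
So pawih → paakwih.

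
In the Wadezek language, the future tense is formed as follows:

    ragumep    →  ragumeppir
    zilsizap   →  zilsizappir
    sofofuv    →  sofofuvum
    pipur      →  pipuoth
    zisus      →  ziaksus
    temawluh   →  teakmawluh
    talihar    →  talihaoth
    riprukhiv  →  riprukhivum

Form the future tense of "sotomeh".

soaktomeh

sofofuv and pipur both have last vowel 'u' yet inflect differently (sofofuvum, pipuoth), so the last vowel is not what conditions the rule; the final letter is.
"sotomeh" ends in -h. The one such stem in the data (temawluh → teakmawluh) inserts -ak- after the first vowel (as does zisus), so the same rule applies.
The other patterns: stems ending in -p double the final consonant and add -ir; stems ending in -v add -um; stems ending in -r drop the final letter and add -oth.
So sotomeh → soaktomeh.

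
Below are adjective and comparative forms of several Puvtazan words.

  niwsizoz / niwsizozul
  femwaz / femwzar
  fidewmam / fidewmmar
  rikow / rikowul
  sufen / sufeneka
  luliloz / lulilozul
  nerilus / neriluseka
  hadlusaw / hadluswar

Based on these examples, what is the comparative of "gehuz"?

niwsizoz and femwaz both end in -z yet inflect differently (niwsizozul, femwzar), so the final letter is not what conditions the rule; the last vowel is.
"gehuz" has last vowel 'u'. The one such stem in the data (nerilus → neriluseka) adds -eka, so the same rule applies.
So gehuz → gehuzeka.

gehuzeka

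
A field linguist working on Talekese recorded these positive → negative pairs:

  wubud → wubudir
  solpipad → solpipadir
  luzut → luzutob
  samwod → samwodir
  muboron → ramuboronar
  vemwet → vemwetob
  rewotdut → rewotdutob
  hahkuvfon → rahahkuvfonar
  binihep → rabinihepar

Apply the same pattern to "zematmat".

zematmatob

rewotdut and wubud both have last vowel 'u' yet inflect differently (rewotdutob, wubudir), so the last vowel is not what conditions the rule; the final letter is.
"zematmat" ends in -t. The stems ending in -t (vemwet → vemwetob, rewotdut → rewotdutob, luzut → luzutob) add -ob.
So zematmat → zematmatob.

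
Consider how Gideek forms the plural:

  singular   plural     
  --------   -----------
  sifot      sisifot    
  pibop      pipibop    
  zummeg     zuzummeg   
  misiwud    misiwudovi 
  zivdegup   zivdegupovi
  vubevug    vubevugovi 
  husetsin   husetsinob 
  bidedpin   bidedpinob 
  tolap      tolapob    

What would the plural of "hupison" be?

pibop and zivdegup both end in -p yet inflect differently (pipibop, zivdegupovi), so the final letter is not what conditions the rule; the last vowel is.
"hupison" has last vowel 'o'. The stems whose last vowel is 'o' (sifot → sisifot, pibop → pipibop) repeat the first consonant+vowel as a prefix.
The other patterns: stems whose last vowel is 'u' add -ovi; stems whose last vowel is 'a' or 'i' add -ob.
So hupison → huhupison.

huhupison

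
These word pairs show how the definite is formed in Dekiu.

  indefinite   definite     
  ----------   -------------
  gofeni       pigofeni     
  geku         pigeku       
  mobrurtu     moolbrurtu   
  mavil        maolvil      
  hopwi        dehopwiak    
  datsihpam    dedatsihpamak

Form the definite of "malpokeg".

geku and mobrurtu both end in -u yet inflect differently (pigeku, moolbrurtu), so the final letter is not what conditions the rule; the first letter is.
"malpokeg" begins with m-. The stems beginning with m- (mobrurtu → moolbrurtu, mavil → maolvil) insert -ol- after the first vowel.
So malpokeg → maollpokeg.

maollpokeg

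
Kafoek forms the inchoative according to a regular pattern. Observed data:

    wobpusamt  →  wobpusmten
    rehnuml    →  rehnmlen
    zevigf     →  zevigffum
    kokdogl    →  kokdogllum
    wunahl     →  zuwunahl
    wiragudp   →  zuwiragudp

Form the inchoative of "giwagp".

rehnuml and kokdogl both end in -l yet inflect differently (rehnmlen, kokdogllum), so the final letter is not what conditions the rule; the second-to-last letter is.
"giwagp" has second-to-last letter 'g'. The stems whose second-to-last letter is 'g' (zevigf → zevigffum, kokdogl → kokdogllum) double the final consonant and add -um.
So giwagp → giwagppum.

giwagppum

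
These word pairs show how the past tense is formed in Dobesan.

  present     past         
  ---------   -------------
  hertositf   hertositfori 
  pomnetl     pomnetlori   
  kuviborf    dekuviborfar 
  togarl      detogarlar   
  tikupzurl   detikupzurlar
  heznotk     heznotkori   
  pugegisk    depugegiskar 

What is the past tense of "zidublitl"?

"zidublitl" has second-to-last letter 't'. The stems whose second-to-last letter is 't' (pomnetl → pomnetlori, hertositf → hertositfori, heznotk → heznotkori) add -ori.
The other pattern: stems whose second-to-last letter is 'r' or 's' add de- … -ar around the stem.
So zidublitl → zidublitlori.

zidublitlori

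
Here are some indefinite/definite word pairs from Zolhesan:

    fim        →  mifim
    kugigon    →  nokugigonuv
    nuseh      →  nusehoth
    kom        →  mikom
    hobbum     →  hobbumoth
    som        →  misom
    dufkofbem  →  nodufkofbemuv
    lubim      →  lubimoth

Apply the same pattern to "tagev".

som and lubim both end in -m yet inflect differently (misom, lubimoth), so the final letter is not what conditions the rule; the number of vowels is.
"tagev" has 2 vowels. The stems with 2 vowels (nuseh → nusehoth, lubim → lubimoth, hobbum → hobbumoth) add -oth.
The other patterns: stems with 1 vowel add the prefix mi-; stems with 3 vowels add no- … -uv around the stem.
So tagev → tagevoth.

tagevoth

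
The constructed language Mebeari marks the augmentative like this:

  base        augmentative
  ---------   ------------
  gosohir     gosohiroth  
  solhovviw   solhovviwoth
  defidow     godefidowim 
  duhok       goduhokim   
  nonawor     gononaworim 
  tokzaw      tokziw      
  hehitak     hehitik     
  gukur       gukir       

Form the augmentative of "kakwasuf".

kakwasif

solhovviw and defidow both end in -w yet inflect differently (solhovviwoth, godefidowim), so the final letter is not what conditions the rule; the last vowel is.
"kakwasuf" has last vowel 'u'. The one such stem in the data (gukur → gukir) changes the last vowel to 'i' (as do tokzaw, hehitak), so the same rule applies.
The other patterns: stems whose last vowel is 'i' add -oth; stems whose last vowel is 'o' add go- … -im around the stem.
So kakwasuf → kakwasif.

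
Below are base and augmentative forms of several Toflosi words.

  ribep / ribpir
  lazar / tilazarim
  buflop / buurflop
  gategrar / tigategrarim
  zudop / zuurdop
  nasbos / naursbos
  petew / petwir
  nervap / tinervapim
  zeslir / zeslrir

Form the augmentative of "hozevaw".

tihozevawim

zudop and ribep both end in -p yet inflect differently (zuurdop, ribpir), so the final letter is not what conditions the rule; the last vowel is.
"hozevaw" has last vowel 'a'. The stems whose last vowel is 'a' (gategrar → tigategrarim, lazar → tilazarim, nervap → tinervapim) add ti- … -im around the stem.
So hozevaw → tihozevawim.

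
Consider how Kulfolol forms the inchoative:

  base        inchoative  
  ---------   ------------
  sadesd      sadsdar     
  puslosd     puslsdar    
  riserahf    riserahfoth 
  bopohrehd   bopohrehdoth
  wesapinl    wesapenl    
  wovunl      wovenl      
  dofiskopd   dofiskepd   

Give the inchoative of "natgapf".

"natgapf" has second-to-last letter 'p'. The one such stem in the data (dofiskopd → dofiskepd) changes the last vowel to 'e' (as do wesapinl, wovunl), so the same rule applies.
So natgapf → natgepf.

natgepf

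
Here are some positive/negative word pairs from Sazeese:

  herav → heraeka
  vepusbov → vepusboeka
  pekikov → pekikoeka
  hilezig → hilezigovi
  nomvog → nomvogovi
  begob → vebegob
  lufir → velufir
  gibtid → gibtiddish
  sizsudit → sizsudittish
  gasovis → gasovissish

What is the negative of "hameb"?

vehameb

"hameb" ends in -b. The one such stem in the data (begob → vebegob) adds the prefix ve-, so the same rule applies.
So hameb → vehameb.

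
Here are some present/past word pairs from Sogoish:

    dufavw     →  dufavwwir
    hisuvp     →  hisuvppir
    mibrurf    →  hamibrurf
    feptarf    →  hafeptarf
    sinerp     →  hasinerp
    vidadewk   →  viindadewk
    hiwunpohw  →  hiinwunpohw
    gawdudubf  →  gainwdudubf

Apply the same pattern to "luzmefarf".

haluzmefarf

hisuvp and sinerp both end in -p yet inflect differently (hisuvppir, hasinerp), so the final letter is not what conditions the rule; the second-to-last letter is.
"luzmefarf" has second-to-last letter 'r'. The stems whose second-to-last letter is 'r' (mibrurf → hamibrurf, feptarf → hafeptarf, sinerp → hasinerp) add the prefix ha-.
The other patterns: stems whose second-to-last letter is 'v' double the final consonant and add -ir; stems whose second-to-last letter is 'b', 'h' or 'w' insert -in- after the first vowel.
So luzmefarf → haluzmefarf.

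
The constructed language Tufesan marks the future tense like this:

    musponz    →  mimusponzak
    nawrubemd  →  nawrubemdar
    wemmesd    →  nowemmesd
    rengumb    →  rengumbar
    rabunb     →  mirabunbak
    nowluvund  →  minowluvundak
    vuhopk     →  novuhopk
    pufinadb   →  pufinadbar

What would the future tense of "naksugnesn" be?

nonaksugnesn

rabunb and pufinadb both end in -b yet inflect differently (mirabunbak, pufinadbar), so the final letter is not what conditions the rule; the second-to-last letter is.
"naksugnesn" has second-to-last letter 's'. The one such stem in the data (wemmesd → nowemmesd) adds the prefix no-, so the same rule applies.
The other patterns: stems whose second-to-last letter is 'n' add mi- … -ak around the stem; stems whose second-to-last letter is 'd' or 'm' add -ar.
So naksugnesn → nonaksugnesn.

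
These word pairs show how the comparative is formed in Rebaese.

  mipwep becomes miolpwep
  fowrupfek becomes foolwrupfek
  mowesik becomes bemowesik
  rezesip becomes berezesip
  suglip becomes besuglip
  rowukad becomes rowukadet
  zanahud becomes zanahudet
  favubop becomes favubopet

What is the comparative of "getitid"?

begetitid

fowrupfek and mowesik both end in -k yet inflect differently (foolwrupfek, bemowesik), so the final letter is not what conditions the rule; the last vowel is.
"getitid" has last vowel 'i'. The stems whose last vowel is 'i' (mowesik → bemowesik, rezesip → berezesip, suglip → besuglip) add the prefix be-.
The other patterns: stems whose last vowel is 'e' insert -ol- after the first vowel; stems whose last vowel is 'a', 'o' or 'u' add -et.
So getitid → begetitid.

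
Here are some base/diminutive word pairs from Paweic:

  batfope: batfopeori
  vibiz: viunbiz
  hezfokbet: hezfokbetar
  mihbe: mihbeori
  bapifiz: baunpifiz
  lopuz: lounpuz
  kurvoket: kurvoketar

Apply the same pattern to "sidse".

sidseori

mihbe and hezfokbet both have last vowel 'e' yet inflect differently (mihbeori, hezfokbetar), so the last vowel is not what conditions the rule; the final letter is.
"sidse" ends in -e. The stems ending in -e (mihbe → mihbeori, batfope → batfopeori) add -ori.
So sidse → sidseori.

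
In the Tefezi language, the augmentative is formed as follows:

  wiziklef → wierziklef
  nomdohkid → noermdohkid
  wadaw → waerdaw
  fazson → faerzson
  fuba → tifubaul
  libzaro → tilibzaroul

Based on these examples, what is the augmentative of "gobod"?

goerbod

wadaw and fuba both have last vowel 'a' yet inflect differently (waerdaw, tifubaul), so the last vowel is not what conditions the rule; whether the stem ends in a vowel or a consonant is.
"gobod" ends in a consonant. The stems ending in a consonant (wiziklef → wierziklef, nomdohkid → noermdohkid, wadaw → waerdaw) insert -er- after the first vowel.
The other pattern: stems ending in a vowel add ti- … -ul around the stem.
So gobod → goerbod.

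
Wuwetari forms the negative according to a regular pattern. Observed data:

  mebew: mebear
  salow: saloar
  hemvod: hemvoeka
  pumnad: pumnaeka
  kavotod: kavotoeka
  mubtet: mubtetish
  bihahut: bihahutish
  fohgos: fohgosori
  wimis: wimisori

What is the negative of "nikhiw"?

salow and hemvod both have last vowel 'o' yet inflect differently (saloar, hemvoeka), so the last vowel is not what conditions the rule; the final letter is.
"nikhiw" ends in -w. The stems ending in -w (mebew → mebear, salow → saloar) drop the final letter and add -ar.
The other patterns: stems ending in -d drop the final letter and add -eka; stems ending in -t add -ish; stems ending in -s add -ori.
So nikhiw → nikhiar.

nikhiar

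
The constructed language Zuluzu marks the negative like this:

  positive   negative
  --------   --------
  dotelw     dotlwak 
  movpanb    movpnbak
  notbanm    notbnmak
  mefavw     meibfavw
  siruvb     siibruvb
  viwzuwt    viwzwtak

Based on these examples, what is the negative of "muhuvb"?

muibhuvb

mefavw and dotelw both end in -w yet inflect differently (meibfavw, dotlwak), so the final letter is not what conditions the rule; the second-to-last letter is.
"muhuvb" has second-to-last letter 'v'. The stems whose second-to-last letter is 'v' (siruvb → siibruvb, mefavw → meibfavw) insert -ib- after the first vowel.
The other pattern: stems whose second-to-last letter is 'l', 'n' or 'w' delete the last vowel and add -ak.
So muhuvb → muibhuvb.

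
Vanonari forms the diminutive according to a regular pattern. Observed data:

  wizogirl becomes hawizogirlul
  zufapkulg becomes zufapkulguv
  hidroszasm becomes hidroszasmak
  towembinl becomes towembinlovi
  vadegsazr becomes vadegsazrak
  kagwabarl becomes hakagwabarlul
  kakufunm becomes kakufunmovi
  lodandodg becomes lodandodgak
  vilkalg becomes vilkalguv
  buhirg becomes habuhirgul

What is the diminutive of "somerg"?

hasomergul

towembinl and wizogirl both end in -l yet inflect differently (towembinlovi, hawizogirlul), so the final letter is not what conditions the rule; the second-to-last letter is.
"somerg" has second-to-last letter 'r'. The stems whose second-to-last letter is 'r' (buhirg → habuhirgul, wizogirl → hawizogirlul, kagwabarl → hakagwabarlul) add ha- … -ul around the stem.
The other patterns: stems whose second-to-last letter is 'n' add -ovi; stems whose second-to-last letter is 'l' add -uv; stems whose second-to-last letter is 'd', 's' or 'z' add -ak.
So somerg → hasomergul.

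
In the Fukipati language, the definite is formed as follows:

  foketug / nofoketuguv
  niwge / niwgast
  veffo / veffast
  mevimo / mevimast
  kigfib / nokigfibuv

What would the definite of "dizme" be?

dizmast

"dizme" ends in a vowel. The stems ending in a vowel (niwge → niwgast, mevimo → mevimast, veffo → veffast) drop the final letter and add -ast.
So dizme → dizmast.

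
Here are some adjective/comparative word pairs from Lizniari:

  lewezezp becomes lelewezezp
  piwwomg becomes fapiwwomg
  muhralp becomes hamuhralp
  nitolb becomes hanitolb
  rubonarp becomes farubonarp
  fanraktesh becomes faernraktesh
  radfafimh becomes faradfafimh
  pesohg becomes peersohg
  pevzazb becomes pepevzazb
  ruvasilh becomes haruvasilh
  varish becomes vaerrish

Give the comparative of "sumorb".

pevzazb and nitolb both end in -b yet inflect differently (pepevzazb, hanitolb), so the final letter is not what conditions the rule; the second-to-last letter is.
"sumorb" has second-to-last letter 'r'. The one such stem in the data (rubonarp → farubonarp) adds the prefix fa-, so the same rule applies.
The other patterns: stems whose second-to-last letter is 'z' repeat the first consonant+vowel as a prefix; stems whose second-to-last letter is 'l' add the prefix ha-; stems whose second-to-last letter is 'h' or 's' insert -er- after the first vowel.
So sumorb → fasumorb.

fasumorb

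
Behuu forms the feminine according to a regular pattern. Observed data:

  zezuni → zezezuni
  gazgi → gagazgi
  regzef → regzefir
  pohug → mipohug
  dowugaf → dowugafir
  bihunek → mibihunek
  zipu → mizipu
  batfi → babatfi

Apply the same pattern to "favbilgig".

mifavbilgig

"favbilgig" ends in -g. The one such stem in the data (pohug → mipohug) adds the prefix mi-, so the same rule applies.
So favbilgig → mifavbilgig.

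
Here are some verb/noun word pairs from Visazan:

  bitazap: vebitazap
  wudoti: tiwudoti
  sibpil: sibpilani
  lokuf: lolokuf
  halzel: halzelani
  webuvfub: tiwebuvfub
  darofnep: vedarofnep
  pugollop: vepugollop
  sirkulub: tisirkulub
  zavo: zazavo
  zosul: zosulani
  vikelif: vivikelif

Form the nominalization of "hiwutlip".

vehiwutlip

halzel and darofnep both have last vowel 'e' yet inflect differently (halzelani, vedarofnep), so the last vowel is not what conditions the rule; the final letter is.
"hiwutlip" ends in -p. The stems ending in -p (bitazap → vebitazap, darofnep → vedarofnep, pugollop → vepugollop) add the prefix ve-.
The other patterns: stems ending in -l add -ani; stems ending in -f or -o repeat the first consonant+vowel as a prefix; stems ending in -b or -i add the prefix ti-.
So hiwutlip → vehiwutlip.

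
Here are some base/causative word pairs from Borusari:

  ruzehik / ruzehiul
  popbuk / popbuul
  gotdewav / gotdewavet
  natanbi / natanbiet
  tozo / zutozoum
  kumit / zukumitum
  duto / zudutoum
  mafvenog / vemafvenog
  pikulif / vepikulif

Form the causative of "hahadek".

ruzehik and natanbi both have last vowel 'i' yet inflect differently (ruzehiul, natanbiet), so the last vowel is not what conditions the rule; the final letter is.
"hahadek" ends in -k. The stems ending in -k (ruzehik → ruzehiul, popbuk → popbuul) drop the final letter and add -ul.
The other patterns: stems ending in -i or -v add -et; stems ending in -o or -t add zu- … -um around the stem; stems ending in -f or -g add the prefix ve-.
So hahadek → hahadeul.

hahadeul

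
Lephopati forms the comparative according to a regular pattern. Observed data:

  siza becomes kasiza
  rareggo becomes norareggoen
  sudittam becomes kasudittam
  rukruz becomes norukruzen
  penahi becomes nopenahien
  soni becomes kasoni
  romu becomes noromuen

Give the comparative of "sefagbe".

kasefagbe

soni and penahi both end in -i yet inflect differently (kasoni, nopenahien), so the final letter is not what conditions the rule; the first letter is.
"sefagbe" begins with s-. The stems beginning with s- (sudittam → kasudittam, siza → kasiza, soni → kasoni) add the prefix ka-.
So sefagbe → kasefagbe.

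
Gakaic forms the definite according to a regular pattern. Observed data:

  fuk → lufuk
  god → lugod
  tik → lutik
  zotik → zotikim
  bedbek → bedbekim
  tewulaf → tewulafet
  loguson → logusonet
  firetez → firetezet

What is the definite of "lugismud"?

fuk and zotik both end in -k yet inflect differently (lufuk, zotikim), so the final letter is not what conditions the rule; the number of vowels is.
"lugismud" has 3 vowels. The stems with 3 vowels (tewulaf → tewulafet, loguson → logusonet, firetez → firetezet) add -et.
So lugismud → lugismudet.

lugismudet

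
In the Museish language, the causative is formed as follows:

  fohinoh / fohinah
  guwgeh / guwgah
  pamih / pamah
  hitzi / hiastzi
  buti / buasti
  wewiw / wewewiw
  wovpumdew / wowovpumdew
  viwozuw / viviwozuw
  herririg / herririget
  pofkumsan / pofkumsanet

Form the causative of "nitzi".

pamih and hitzi both have last vowel 'i' yet inflect differently (pamah, hiastzi), so the last vowel is not what conditions the rule; the final letter is.
"nitzi" ends in -i. The stems ending in -i (hitzi → hiastzi, buti → buasti) insert -as- after the first vowel.
The other patterns: stems ending in -h change the last vowel to 'a'; stems ending in -w repeat the first consonant+vowel as a prefix; stems ending in -g or -n add -et.
So nitzi → niastzi.

niastzi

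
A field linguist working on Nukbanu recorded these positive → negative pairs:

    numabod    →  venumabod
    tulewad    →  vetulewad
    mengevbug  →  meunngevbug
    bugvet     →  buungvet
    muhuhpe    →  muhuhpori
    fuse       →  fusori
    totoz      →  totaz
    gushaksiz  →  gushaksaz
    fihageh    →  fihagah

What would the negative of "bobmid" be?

bugvet and muhuhpe both have last vowel 'e' yet inflect differently (buungvet, muhuhpori), so the last vowel is not what conditions the rule; the final letter is.
"bobmid" ends in -d. The stems ending in -d (numabod → venumabod, tulewad → vetulewad) add the prefix ve-.
The other patterns: stems ending in -g or -t insert -un- after the first vowel; stems ending in -e drop the final letter and add -ori; stems ending in -h or -z change the last vowel to 'a'.
So bobmid → vebobmid.

vebobmid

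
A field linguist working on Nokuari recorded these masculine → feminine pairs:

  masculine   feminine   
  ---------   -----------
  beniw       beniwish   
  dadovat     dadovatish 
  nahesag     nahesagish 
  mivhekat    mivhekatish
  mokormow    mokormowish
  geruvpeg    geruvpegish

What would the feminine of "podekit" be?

Every pair shown (beniw → beniwish, dadovat → dadovatish, nahesag → nahesagish, …) follows the same rule: add -ish.
So podekit → podekitish.

podekitish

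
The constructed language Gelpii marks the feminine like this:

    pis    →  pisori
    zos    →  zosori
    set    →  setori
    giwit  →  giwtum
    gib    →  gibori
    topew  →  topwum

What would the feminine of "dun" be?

dunori

giwit and set both end in -t yet inflect differently (giwtum, setori), so the final letter is not what conditions the rule; the number of vowels is.
"dun" has 1 vowel. The stems with 1 vowel (gib → gibori, set → setori, zos → zosori) add -ori.
The other pattern: stems with 2 vowels delete the last vowel and add -um.
So dun → dunori.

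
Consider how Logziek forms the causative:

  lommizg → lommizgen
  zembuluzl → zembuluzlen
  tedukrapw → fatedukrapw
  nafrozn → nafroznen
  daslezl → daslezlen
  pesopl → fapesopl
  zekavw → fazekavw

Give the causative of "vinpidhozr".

vinpidhozren

zembuluzl and pesopl both end in -l yet inflect differently (zembuluzlen, fapesopl), so the final letter is not what conditions the rule; the second-to-last letter is.
"vinpidhozr" has second-to-last letter 'z'. The stems whose second-to-last letter is 'z' (zembuluzl → zembuluzlen, nafrozn → nafroznen, lommizg → lommizgen) add -en.
The other pattern: stems whose second-to-last letter is 'p' or 'v' add the prefix fa-.
So vinpidhozr → vinpidhozren.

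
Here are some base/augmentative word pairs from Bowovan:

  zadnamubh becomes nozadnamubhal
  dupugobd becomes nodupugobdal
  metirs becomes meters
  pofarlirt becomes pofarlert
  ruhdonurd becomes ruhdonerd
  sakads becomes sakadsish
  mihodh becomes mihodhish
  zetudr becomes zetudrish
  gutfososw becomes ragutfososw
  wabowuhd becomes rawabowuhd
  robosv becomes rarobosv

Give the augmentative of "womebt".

"womebt" has second-to-last letter 'b'. The stems whose second-to-last letter is 'b' (zadnamubh → nozadnamubhal, dupugobd → nodupugobdal) add no- … -al around the stem.
The other patterns: stems whose second-to-last letter is 'r' change the last vowel to 'e'; stems whose second-to-last letter is 'd' add -ish; stems whose second-to-last letter is 'h' or 's' add the prefix ra-.
So womebt → nowomebtal.

nowomebtal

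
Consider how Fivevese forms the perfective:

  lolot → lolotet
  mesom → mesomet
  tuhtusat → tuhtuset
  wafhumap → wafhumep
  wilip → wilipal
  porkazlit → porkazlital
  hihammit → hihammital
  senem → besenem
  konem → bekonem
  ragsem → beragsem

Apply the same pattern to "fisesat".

fiseset

lolot and tuhtusat both end in -t yet inflect differently (lolotet, tuhtuset), so the final letter is not what conditions the rule; the last vowel is.
"fisesat" has last vowel 'a'. The stems whose last vowel is 'a' (tuhtusat → tuhtuset, wafhumap → wafhumep) change the last vowel to 'e'.
So fisesat → fiseset.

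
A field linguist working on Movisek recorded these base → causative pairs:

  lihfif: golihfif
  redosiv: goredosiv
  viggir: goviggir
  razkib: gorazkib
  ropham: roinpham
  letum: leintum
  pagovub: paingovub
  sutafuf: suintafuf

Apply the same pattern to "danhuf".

dainnhuf

razkib and pagovub both end in -b yet inflect differently (gorazkib, paingovub), so the final letter is not what conditions the rule; the last vowel is.
"danhuf" has last vowel 'u'. The stems whose last vowel is 'u' (letum → leintum, pagovub → paingovub, sutafuf → suintafuf) insert -in- after the first vowel.
The other pattern: stems whose last vowel is 'i' add the prefix go-.
So danhuf → dainnhuf.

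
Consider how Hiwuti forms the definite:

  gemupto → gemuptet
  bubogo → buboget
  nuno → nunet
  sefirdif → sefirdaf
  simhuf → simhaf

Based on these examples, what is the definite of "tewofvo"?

nuno and simhuf both have 2 vowels yet inflect differently (nunet, simhaf), so the number of vowels is not what conditions the rule; the final letter is.
"tewofvo" ends in -o. The stems ending in -o (bubogo → buboget, nuno → nunet, gemupto → gemuptet) drop the final letter and add -et.
The other pattern: stems ending in -f change the last vowel to 'a'.
So tewofvo → tewofvet.

tewofvet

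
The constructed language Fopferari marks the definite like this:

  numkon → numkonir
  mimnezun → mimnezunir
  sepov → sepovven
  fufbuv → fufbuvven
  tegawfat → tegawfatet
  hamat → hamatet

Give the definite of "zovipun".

zovipunir

"zovipun" ends in -n. The stems ending in -n (numkon → numkonir, mimnezun → mimnezunir) add -ir.
So zovipun → zovipunir.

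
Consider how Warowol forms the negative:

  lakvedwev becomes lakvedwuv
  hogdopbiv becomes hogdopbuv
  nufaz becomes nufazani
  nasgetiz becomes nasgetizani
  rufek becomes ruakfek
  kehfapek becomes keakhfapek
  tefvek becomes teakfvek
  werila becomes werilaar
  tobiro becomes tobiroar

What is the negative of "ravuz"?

ravuzani

"ravuz" ends in -z. The stems ending in -z (nufaz → nufazani, nasgetiz → nasgetizani) add -ani.
The other patterns: stems ending in -v change the last vowel to 'u'; stems ending in -k insert -ak- after the first vowel; stems ending in -a or -o add -ar.
So ravuz → ravuzani.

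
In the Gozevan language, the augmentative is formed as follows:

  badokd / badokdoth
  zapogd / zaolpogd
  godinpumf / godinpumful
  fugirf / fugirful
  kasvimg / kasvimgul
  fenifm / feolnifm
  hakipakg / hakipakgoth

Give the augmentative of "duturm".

duturmul

hakipakg and kasvimg both end in -g yet inflect differently (hakipakgoth, kasvimgul), so the final letter is not what conditions the rule; the second-to-last letter is.
"duturm" has second-to-last letter 'r'. The one such stem in the data (fugirf → fugirful) adds -ul, so the same rule applies.
The other patterns: stems whose second-to-last letter is 'k' add -oth; stems whose second-to-last letter is 'f' or 'g' insert -ol- after the first vowel.
So duturm → duturmul.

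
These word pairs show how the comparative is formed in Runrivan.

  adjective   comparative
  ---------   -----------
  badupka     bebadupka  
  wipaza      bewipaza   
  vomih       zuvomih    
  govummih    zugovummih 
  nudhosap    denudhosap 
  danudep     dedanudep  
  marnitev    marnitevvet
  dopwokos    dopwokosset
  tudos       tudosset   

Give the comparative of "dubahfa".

bedubahfa

badupka and nudhosap both have last vowel 'a' yet inflect differently (bebadupka, denudhosap), so the last vowel is not what conditions the rule; the final letter is.
"dubahfa" ends in -a. The stems ending in -a (badupka → bebadupka, wipaza → bewipaza) add the prefix be-.
So dubahfa → bedubahfa.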